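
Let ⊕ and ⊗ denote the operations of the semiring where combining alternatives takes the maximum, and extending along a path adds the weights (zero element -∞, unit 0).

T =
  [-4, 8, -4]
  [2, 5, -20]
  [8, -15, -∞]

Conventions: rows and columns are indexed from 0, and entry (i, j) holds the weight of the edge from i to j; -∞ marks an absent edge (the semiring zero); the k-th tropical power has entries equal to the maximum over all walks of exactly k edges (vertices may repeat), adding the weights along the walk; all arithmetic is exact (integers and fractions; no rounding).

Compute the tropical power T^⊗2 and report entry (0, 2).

T^⊗2:
  [10, 13, -8]
  [7, 10, -2]
  [4, 16, 4]
Key observation: the optimum is the walk 0->0->2, with weight (-4) + (-4) = -8.
Optimal value attained by: walk 0->0->2.
Answer: (T^⊗2)[0][2] = -8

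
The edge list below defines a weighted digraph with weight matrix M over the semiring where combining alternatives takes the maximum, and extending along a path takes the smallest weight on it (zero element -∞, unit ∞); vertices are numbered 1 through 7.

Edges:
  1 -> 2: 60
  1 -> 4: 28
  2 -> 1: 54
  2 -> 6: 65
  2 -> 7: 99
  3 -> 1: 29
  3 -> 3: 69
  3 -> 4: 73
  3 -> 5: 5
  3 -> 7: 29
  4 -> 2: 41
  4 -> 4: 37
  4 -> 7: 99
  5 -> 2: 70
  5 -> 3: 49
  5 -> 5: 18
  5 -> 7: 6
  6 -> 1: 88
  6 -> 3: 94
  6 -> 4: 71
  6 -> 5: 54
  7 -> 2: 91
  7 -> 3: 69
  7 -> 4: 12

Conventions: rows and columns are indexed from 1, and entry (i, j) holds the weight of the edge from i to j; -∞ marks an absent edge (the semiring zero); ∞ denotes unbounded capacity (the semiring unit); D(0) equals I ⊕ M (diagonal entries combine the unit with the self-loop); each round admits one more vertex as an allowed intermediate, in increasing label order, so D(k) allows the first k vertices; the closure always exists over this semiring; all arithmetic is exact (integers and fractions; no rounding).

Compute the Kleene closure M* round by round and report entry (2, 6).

D(0):
  [∞, 60, -∞, 28, -∞, -∞, -∞]
  [54, ∞, -∞, -∞, -∞, 65, 99]
  [29, -∞, ∞, 73, 5, -∞, 29]
  [-∞, 41, -∞, ∞, -∞, -∞, 99]
  [-∞, 70, 49, -∞, ∞, -∞, 6]
  [88, -∞, 94, 71, 54, ∞, -∞]
  [-∞, 91, 69, 12, -∞, -∞, ∞]
D(1):
  [∞, 60, -∞, 28, -∞, -∞, -∞]
  [54, ∞, -∞, 28, -∞, 65, 99]
  [29, 29, ∞, 73, 5, -∞, 29]
  [-∞, 41, -∞, ∞, -∞, -∞, 99]
  [-∞, 70, 49, -∞, ∞, -∞, 6]
  [88, 60, 94, 71, 54, ∞, -∞]
  [-∞, 91, 69, 12, -∞, -∞, ∞]
D(2):
  [∞, 60, -∞, 28, -∞, 60, 60]
  [54, ∞, -∞, 28, -∞, 65, 99]
  [29, 29, ∞, 73, 5, 29, 29]
  [41, 41, -∞, ∞, -∞, 41, 99]
  [54, 70, 49, 28, ∞, 65, 70]
  [88, 60, 94, 71, 54, ∞, 60]
  [54, 91, 69, 28, -∞, 65, ∞]
D(3):
  [∞, 60, -∞, 28, -∞, 60, 60]
  [54, ∞, -∞, 28, -∞, 65, 99]
  [29, 29, ∞, 73, 5, 29, 29]
  [41, 41, -∞, ∞, -∞, 41, 99]
  [54, 70, 49, 49, ∞, 65, 70]
  [88, 60, 94, 73, 54, ∞, 60]
  [54, 91, 69, 69, 5, 65, ∞]
D(4):
  [∞, 60, -∞, 28, -∞, 60, 60]
  [54, ∞, -∞, 28, -∞, 65, 99]
  [41, 41, ∞, 73, 5, 41, 73]
  [41, 41, -∞, ∞, -∞, 41, 99]
  [54, 70, 49, 49, ∞, 65, 70]
  [88, 60, 94, 73, 54, ∞, 73]
  [54, 91, 69, 69, 5, 65, ∞]
D(5):
  [∞, 60, -∞, 28, -∞, 60, 60]
  [54, ∞, -∞, 28, -∞, 65, 99]
  [41, 41, ∞, 73, 5, 41, 73]
  [41, 41, -∞, ∞, -∞, 41, 99]
  [54, 70, 49, 49, ∞, 65, 70]
  [88, 60, 94, 73, 54, ∞, 73]
  [54, 91, 69, 69, 5, 65, ∞]
D(6):
  [∞, 60, 60, 60, 54, 60, 60]
  [65, ∞, 65, 65, 54, 65, 99]
  [41, 41, ∞, 73, 41, 41, 73]
  [41, 41, 41, ∞, 41, 41, 99]
  [65, 70, 65, 65, ∞, 65, 70]
  [88, 60, 94, 73, 54, ∞, 73]
  [65, 91, 69, 69, 54, 65, ∞]
D(7):
  [∞, 60, 60, 60, 54, 60, 60]
  [65, ∞, 69, 69, 54, 65, 99]
  [65, 73, ∞, 73, 54, 65, 73]
  [65, 91, 69, ∞, 54, 65, 99]
  [65, 70, 69, 69, ∞, 65, 70]
  [88, 73, 94, 73, 54, ∞, 73]
  [65, 91, 69, 69, 54, 65, ∞]
Answer: M*[2][6] = 65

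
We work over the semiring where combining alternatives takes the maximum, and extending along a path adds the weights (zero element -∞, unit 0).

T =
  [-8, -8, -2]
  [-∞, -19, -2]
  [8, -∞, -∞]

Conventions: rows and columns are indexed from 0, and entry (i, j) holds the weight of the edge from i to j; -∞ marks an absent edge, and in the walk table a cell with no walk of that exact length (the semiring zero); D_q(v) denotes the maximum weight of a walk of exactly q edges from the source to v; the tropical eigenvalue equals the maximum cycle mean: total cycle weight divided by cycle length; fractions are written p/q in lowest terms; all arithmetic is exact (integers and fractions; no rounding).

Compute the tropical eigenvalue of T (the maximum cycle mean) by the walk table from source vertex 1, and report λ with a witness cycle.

q=0: [-∞, 0, -∞]
q=1: [-∞, -19, -2]
q=2: [6, -38, -21]
q=3: [-2, -2, 4]
Optimal cycle mean attained by: cycle 0->2->0, total (-2) + 8, length 2.
Answer: λ = 3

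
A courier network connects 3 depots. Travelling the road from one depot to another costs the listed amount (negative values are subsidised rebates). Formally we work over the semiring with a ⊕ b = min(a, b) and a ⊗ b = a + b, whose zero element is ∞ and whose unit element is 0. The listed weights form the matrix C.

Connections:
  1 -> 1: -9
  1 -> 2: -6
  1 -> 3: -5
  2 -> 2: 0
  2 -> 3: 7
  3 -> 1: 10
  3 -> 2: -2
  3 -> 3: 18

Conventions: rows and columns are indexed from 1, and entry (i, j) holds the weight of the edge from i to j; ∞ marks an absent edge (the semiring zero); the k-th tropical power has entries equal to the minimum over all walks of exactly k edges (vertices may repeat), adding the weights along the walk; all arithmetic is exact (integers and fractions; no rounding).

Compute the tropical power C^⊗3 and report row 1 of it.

C^⊗2:
  [-18, -15, -14]
  [17, 0, 7]
  [1, -2, 5]
C^⊗3:
  [-27, -24, -23]
  [8, 0, 7]
  [-8, -5, -4]
Answer: row 1 of C^⊗3 = [-27, -24, -23]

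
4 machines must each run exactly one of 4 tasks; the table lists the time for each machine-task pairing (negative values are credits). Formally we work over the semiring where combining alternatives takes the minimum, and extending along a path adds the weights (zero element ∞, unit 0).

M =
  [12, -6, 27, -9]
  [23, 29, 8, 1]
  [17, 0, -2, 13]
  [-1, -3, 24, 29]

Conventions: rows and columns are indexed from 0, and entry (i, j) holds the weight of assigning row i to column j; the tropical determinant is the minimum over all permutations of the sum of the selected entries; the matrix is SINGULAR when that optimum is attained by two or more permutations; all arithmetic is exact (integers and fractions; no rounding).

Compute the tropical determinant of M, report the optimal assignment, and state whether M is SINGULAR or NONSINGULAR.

σ = (0, 1, 2, 3): 12 + 29 + (-2) + 29 = 68
σ = (0, 1, 3, 2): 12 + 29 + 13 + 24 = 78
σ = (0, 2, 1, 3): 12 + 8 + 0 + 29 = 49
σ = (0, 2, 3, 1): 12 + 8 + 13 + (-3) = 30
σ = (0, 3, 1, 2): 12 + 1 + 0 + 24 = 37
σ = (0, 3, 2, 1): 12 + 1 + (-2) + (-3) = 8
σ = (1, 0, 2, 3): (-6) + 23 + (-2) + 29 = 44
σ = (1, 0, 3, 2): (-6) + 23 + 13 + 24 = 54
σ = (1, 2, 0, 3): (-6) + 8 + 17 + 29 = 48
σ = (1, 2, 3, 0): (-6) + 8 + 13 + (-1) = 14
σ = (1, 3, 0, 2): (-6) + 1 + 17 + 24 = 36
σ = (1, 3, 2, 0): (-6) + 1 + (-2) + (-1) = -8
σ = (2, 0, 1, 3): 27 + 23 + 0 + 29 = 79
σ = (2, 0, 3, 1): 27 + 23 + 13 + (-3) = 60
σ = (2, 1, 0, 3): 27 + 29 + 17 + 29 = 102
σ = (2, 1, 3, 0): 27 + 29 + 13 + (-1) = 68
σ = (2, 3, 0, 1): 27 + 1 + 17 + (-3) = 42
σ = (2, 3, 1, 0): 27 + 1 + 0 + (-1) = 27
σ = (3, 0, 1, 2): (-9) + 23 + 0 + 24 = 38
σ = (3, 0, 2, 1): (-9) + 23 + (-2) + (-3) = 9
σ = (3, 1, 0, 2): (-9) + 29 + 17 + 24 = 61
σ = (3, 1, 2, 0): (-9) + 29 + (-2) + (-1) = 17
σ = (3, 2, 0, 1): (-9) + 8 + 17 + (-3) = 13
σ = (3, 2, 1, 0): (-9) + 8 + 0 + (-1) = -2
Optimal value attained by: σ = (1, 3, 2, 0).
Answer: det⊕(M) = -8; verdict: NONSINGULAR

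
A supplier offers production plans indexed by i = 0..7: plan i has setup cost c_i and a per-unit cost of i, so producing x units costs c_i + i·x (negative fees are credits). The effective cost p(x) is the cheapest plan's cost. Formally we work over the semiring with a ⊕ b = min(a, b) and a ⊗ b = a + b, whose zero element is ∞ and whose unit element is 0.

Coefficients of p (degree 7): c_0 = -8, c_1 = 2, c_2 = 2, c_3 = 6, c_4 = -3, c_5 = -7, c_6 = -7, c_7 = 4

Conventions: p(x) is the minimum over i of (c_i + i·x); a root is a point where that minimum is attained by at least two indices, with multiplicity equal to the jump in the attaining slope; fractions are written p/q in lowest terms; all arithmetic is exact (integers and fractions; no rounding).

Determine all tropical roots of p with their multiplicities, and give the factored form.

hull edge (i=0, c=-8) to (i=6, c=-7): slope 1/6, span 6
hull edge (i=6, c=-7) to (i=7, c=4): slope 11, span 1
Factored form: p(x) = 4 ⊗ (x ⊕ (-11)) ⊗ (x ⊕ (-1/6)) ⊗ (x ⊕ (-1/6)) ⊗ (x ⊕ (-1/6)) ⊗ (x ⊕ (-1/6)) ⊗ (x ⊕ (-1/6)) ⊗ (x ⊕ (-1/6))
Answer: roots = -11 (mult 1), -1/6 (mult 6)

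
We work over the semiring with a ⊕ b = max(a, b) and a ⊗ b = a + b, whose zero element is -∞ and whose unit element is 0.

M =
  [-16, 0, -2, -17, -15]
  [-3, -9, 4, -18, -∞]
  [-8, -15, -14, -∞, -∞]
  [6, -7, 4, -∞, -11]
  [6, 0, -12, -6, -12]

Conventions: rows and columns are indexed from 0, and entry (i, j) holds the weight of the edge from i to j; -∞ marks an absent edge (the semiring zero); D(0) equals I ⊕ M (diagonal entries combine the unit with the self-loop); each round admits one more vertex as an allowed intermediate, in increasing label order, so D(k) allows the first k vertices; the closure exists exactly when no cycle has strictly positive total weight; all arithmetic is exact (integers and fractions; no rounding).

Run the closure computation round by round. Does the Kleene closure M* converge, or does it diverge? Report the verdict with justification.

D(0):
  [0, 0, -2, -17, -15]
  [-3, 0, 4, -18, -∞]
  [-8, -15, 0, -∞, -∞]
  [6, -7, 4, 0, -11]
  [6, 0, -12, -6, 0]
D(1):
  [0, 0, -2, -17, -15]
  [-3, 0, 4, -18, -18]
  [-8, -8, 0, -25, -23]
  [6, 6, 4, 0, -9]
  [6, 6, 4, -6, 0]
D(2):
  [0, 0, 4, -17, -15]
  [-3, 0, 4, -18, -18]
  [-8, -8, 0, -25, -23]
  [6, 6, 10, 0, -9]
  [6, 6, 10, -6, 0]
D(3):
  [0, 0, 4, -17, -15]
  [-3, 0, 4, -18, -18]
  [-8, -8, 0, -25, -23]
  [6, 6, 10, 0, -9]
  [6, 6, 10, -6, 0]
D(4):
  [0, 0, 4, -17, -15]
  [-3, 0, 4, -18, -18]
  [-8, -8, 0, -25, -23]
  [6, 6, 10, 0, -9]
  [6, 6, 10, -6, 0]
D(5):
  [0, 0, 4, -17, -15]
  [-3, 0, 4, -18, -18]
  [-8, -8, 0, -25, -23]
  [6, 6, 10, 0, -9]
  [6, 6, 10, -6, 0]
Key observation: every diagonal entry stays at the unit through all rounds, so no improving cycle exists.
Answer: CONVERGES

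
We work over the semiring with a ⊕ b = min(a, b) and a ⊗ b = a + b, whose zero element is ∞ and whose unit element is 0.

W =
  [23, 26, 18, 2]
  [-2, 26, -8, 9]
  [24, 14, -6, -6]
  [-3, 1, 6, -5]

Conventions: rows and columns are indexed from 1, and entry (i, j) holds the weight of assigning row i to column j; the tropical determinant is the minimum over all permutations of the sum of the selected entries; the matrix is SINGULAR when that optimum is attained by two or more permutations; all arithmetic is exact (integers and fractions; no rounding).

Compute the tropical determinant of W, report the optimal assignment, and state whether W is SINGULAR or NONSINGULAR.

σ = (1, 2, 3, 4): 23 + 26 + (-6) + (-5) = 38
σ = (1, 2, 4, 3): 23 + 26 + (-6) + 6 = 49
σ = (1, 3, 2, 4): 23 + (-8) + 14 + (-5) = 24
σ = (1, 3, 4, 2): 23 + (-8) + (-6) + 1 = 10
σ = (1, 4, 2, 3): 23 + 9 + 14 + 6 = 52
σ = (1, 4, 3, 2): 23 + 9 + (-6) + 1 = 27
σ = (2, 1, 3, 4): 26 + (-2) + (-6) + (-5) = 13
σ = (2, 1, 4, 3): 26 + (-2) + (-6) + 6 = 24
σ = (2, 3, 1, 4): 26 + (-8) + 24 + (-5) = 37
σ = (2, 3, 4, 1): 26 + (-8) + (-6) + (-3) = 9
σ = (2, 4, 1, 3): 26 + 9 + 24 + 6 = 65
σ = (2, 4, 3, 1): 26 + 9 + (-6) + (-3) = 26
σ = (3, 1, 2, 4): 18 + (-2) + 14 + (-5) = 25
σ = (3, 1, 4, 2): 18 + (-2) + (-6) + 1 = 11
σ = (3, 2, 1, 4): 18 + 26 + 24 + (-5) = 63
σ = (3, 2, 4, 1): 18 + 26 + (-6) + (-3) = 35
σ = (3, 4, 1, 2): 18 + 9 + 24 + 1 = 52
σ = (3, 4, 2, 1): 18 + 9 + 14 + (-3) = 38
σ = (4, 1, 2, 3): 2 + (-2) + 14 + 6 = 20
σ = (4, 1, 3, 2): 2 + (-2) + (-6) + 1 = -5
σ = (4, 2, 1, 3): 2 + 26 + 24 + 6 = 58
σ = (4, 2, 3, 1): 2 + 26 + (-6) + (-3) = 19
σ = (4, 3, 1, 2): 2 + (-8) + 24 + 1 = 19
σ = (4, 3, 2, 1): 2 + (-8) + 14 + (-3) = 5
Optimal value attained by: σ = (4, 1, 3, 2).
Answer: det⊕(W) = -5; verdict: NONSINGULAR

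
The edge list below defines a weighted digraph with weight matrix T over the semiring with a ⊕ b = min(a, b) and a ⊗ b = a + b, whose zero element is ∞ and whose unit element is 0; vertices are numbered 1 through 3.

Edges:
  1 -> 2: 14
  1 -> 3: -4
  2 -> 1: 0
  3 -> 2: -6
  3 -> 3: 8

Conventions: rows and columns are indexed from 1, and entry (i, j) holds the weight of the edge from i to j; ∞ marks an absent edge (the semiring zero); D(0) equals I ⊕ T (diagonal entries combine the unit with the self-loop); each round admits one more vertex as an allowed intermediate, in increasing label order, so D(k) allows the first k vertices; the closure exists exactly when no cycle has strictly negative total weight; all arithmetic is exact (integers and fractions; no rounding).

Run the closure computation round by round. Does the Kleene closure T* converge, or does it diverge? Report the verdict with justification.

D(0):
  [0, 14, -4]
  [0, 0, ∞]
  [∞, -6, 0]
D(1):
  [0, 14, -4]
  [0, 0, -4]
  [∞, -6, 0]
Detection: at round 2, diagonal entry (3, 3) turns strictly negative.
Key observation: the cycle 3->2->1->3 has total weight (-6) + 0 + (-4), which is strictly negative.
Answer: DIVERGES — negative cycle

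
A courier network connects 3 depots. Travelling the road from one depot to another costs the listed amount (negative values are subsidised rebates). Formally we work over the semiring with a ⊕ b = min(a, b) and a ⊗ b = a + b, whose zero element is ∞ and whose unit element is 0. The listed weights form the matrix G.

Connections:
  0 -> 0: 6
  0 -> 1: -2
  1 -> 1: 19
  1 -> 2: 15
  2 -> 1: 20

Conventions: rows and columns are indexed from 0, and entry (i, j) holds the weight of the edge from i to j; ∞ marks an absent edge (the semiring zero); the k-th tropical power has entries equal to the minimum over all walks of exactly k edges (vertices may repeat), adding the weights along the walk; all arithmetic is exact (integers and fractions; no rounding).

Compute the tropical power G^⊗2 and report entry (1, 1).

G^⊗2:
  [12, 4, 13]
  [∞, 35, 34]
  [∞, 39, 35]
Key observation: the optimum is the walk 1->2->1, with weight 15 + 20 = 35.
Optimal value attained by: walk 1->2->1.
Answer: (G^⊗2)[1][1] = 35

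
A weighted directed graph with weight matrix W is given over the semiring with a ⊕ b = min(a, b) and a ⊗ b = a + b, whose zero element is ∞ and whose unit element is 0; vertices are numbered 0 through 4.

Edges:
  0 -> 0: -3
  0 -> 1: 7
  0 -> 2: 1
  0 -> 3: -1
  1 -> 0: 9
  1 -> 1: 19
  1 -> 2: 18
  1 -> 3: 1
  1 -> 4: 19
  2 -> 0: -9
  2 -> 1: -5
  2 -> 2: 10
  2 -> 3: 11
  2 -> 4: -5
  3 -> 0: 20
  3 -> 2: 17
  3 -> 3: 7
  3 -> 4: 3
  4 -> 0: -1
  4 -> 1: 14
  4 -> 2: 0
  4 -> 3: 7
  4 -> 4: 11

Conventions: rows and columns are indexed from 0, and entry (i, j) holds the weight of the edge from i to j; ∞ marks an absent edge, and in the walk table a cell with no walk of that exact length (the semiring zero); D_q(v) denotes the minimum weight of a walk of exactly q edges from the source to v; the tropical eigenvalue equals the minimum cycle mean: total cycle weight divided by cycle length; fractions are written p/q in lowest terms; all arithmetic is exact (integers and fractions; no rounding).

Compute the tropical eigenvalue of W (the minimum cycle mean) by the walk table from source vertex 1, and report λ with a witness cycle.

q=0: [∞, 0, ∞, ∞, ∞]
q=1: [9, 19, 18, 1, 19]
q=2: [6, 13, 10, 8, 4]
q=3: [1, 5, 4, 5, 5]
q=4: [-5, -1, 2, 0, -1]
q=5: [-8, -3, -4, -6, -3]
Optimal cycle mean attained by: cycle 0->2->0, total 1 + (-9), length 2.
Answer: λ = -4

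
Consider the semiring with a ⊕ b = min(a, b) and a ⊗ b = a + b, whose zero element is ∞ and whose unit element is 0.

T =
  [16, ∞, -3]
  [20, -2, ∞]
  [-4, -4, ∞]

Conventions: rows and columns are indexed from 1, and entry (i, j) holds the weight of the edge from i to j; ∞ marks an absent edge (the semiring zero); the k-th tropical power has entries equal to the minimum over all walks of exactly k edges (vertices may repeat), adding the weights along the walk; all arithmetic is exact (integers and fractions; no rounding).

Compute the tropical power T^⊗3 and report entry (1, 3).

T^⊗2:
  [-7, -7, 13]
  [18, -4, 17]
  [12, -6, -7]
T^⊗3:
  [9, -9, -10]
  [13, -6, 15]
  [-11, -11, 9]
Key observation: the optimum is the walk 1->3->1->3, with weight (-3) + (-4) + (-3) = -10.
Optimal value attained by: walk 1->3->1->3.
Answer: (T^⊗3)[1][3] = -10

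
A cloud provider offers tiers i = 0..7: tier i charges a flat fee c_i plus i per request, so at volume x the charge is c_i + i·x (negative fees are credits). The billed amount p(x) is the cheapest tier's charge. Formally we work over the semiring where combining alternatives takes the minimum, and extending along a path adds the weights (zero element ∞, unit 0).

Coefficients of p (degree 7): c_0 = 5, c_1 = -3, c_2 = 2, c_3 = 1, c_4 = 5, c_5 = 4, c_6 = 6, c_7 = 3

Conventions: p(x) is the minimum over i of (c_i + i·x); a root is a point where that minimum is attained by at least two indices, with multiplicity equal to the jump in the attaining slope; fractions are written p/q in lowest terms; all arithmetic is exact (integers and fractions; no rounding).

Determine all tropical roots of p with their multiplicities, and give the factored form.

hull edge (i=0, c=5) to (i=1, c=-3): slope -8, span 1
hull edge (i=1, c=-3) to (i=7, c=3): slope 1, span 6
Factored form: p(x) = 3 ⊗ (x ⊕ (-1)) ⊗ (x ⊕ (-1)) ⊗ (x ⊕ (-1)) ⊗ (x ⊕ (-1)) ⊗ (x ⊕ (-1)) ⊗ (x ⊕ (-1)) ⊗ (x ⊕ 8)
Answer: roots = -1 (mult 6), 8 (mult 1)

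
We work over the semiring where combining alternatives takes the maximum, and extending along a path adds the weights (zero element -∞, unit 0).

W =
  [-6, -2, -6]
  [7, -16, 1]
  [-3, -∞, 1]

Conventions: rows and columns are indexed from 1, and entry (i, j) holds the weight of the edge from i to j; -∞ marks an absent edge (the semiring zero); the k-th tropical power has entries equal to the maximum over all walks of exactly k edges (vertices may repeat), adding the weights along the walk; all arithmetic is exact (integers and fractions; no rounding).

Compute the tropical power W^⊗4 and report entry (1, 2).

W^⊗2:
  [5, -8, -1]
  [1, 5, 2]
  [-2, -5, 2]
W^⊗3:
  [-1, 3, 0]
  [12, -1, 6]
  [2, -4, 3]
W^⊗4:
  [10, -3, 4]
  [6, 10, 7]
  [3, 0, 4]
Key observation: the optimum is the walk 1->1->2->1->2, with weight (-6) + (-2) + 7 + (-2) = -3.
Optimal value attained by: walk 1->1->2->1->2.
Answer: (W^⊗4)[1][2] = -3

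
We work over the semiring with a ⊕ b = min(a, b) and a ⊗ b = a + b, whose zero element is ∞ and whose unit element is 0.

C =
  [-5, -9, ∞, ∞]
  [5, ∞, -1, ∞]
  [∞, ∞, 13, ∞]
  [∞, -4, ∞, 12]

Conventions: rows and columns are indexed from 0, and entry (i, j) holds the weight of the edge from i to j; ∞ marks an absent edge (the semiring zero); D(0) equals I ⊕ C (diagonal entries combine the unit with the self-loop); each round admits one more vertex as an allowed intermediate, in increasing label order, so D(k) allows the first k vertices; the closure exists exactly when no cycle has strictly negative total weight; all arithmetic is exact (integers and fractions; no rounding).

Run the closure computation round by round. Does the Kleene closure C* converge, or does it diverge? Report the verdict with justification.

Detection: at round 0, diagonal entry (0, 0) turns strictly negative.
Key observation: the cycle 0->0 has total weight (-5), which is strictly negative.
Answer: DIVERGES — negative cycle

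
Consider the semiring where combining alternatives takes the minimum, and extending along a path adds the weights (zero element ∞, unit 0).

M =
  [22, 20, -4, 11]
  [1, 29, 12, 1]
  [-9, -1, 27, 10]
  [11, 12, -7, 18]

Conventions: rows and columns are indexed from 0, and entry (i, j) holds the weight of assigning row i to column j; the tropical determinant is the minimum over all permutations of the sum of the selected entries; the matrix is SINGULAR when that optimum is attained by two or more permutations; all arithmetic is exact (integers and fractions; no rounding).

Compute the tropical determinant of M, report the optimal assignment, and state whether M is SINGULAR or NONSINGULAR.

σ = (0, 1, 2, 3): 22 + 29 + 27 + 18 = 96
σ = (0, 1, 3, 2): 22 + 29 + 10 + (-7) = 54
σ = (0, 2, 1, 3): 22 + 12 + (-1) + 18 = 51
σ = (0, 2, 3, 1): 22 + 12 + 10 + 12 = 56
σ = (0, 3, 1, 2): 22 + 1 + (-1) + (-7) = 15
σ = (0, 3, 2, 1): 22 + 1 + 27 + 12 = 62
σ = (1, 0, 2, 3): 20 + 1 + 27 + 18 = 66
σ = (1, 0, 3, 2): 20 + 1 + 10 + (-7) = 24
σ = (1, 2, 0, 3): 20 + 12 + (-9) + 18 = 41
σ = (1, 2, 3, 0): 20 + 12 + 10 + 11 = 53
σ = (1, 3, 0, 2): 20 + 1 + (-9) + (-7) = 5
σ = (1, 3, 2, 0): 20 + 1 + 27 + 11 = 59
σ = (2, 0, 1, 3): (-4) + 1 + (-1) + 18 = 14
σ = (2, 0, 3, 1): (-4) + 1 + 10 + 12 = 19
σ = (2, 1, 0, 3): (-4) + 29 + (-9) + 18 = 34
σ = (2, 1, 3, 0): (-4) + 29 + 10 + 11 = 46
σ = (2, 3, 0, 1): (-4) + 1 + (-9) + 12 = 0
σ = (2, 3, 1, 0): (-4) + 1 + (-1) + 11 = 7
σ = (3, 0, 1, 2): 11 + 1 + (-1) + (-7) = 4
σ = (3, 0, 2, 1): 11 + 1 + 27 + 12 = 51
σ = (3, 1, 0, 2): 11 + 29 + (-9) + (-7) = 24
σ = (3, 1, 2, 0): 11 + 29 + 27 + 11 = 78
σ = (3, 2, 0, 1): 11 + 12 + (-9) + 12 = 26
σ = (3, 2, 1, 0): 11 + 12 + (-1) + 11 = 33
Optimal value attained by: σ = (2, 3, 0, 1).
Answer: det⊕(M) = 0; verdict: NONSINGULAR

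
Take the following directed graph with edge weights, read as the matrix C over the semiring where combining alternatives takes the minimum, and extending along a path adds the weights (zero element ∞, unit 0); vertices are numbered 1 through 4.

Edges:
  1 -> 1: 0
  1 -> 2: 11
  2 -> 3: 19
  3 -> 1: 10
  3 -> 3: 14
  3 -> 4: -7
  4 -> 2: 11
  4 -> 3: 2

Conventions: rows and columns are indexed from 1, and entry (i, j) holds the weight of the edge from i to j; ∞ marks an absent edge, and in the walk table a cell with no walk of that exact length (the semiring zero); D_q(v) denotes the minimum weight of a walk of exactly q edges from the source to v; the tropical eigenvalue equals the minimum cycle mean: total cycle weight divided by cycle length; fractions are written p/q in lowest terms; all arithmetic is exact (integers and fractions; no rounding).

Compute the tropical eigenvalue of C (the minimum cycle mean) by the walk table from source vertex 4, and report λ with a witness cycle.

q=0: [∞, ∞, ∞, 0]
q=1: [∞, 11, 2, ∞]
q=2: [12, ∞, 16, -5]
q=3: [12, 6, -3, 9]
q=4: [7, 20, 11, -10]
Optimal cycle mean attained by: cycle 3->4->3, total (-7) + 2, length 2.
Answer: λ = -5/2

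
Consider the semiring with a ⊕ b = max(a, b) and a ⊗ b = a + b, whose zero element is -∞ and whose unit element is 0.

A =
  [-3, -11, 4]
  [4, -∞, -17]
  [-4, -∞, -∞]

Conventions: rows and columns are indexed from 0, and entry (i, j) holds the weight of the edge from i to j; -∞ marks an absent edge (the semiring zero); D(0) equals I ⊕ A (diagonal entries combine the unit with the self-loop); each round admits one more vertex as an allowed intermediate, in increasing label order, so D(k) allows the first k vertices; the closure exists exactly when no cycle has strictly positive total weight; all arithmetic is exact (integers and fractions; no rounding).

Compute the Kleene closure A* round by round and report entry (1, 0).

D(0):
  [0, -11, 4]
  [4, 0, -17]
  [-4, -∞, 0]
D(1):
  [0, -11, 4]
  [4, 0, 8]
  [-4, -15, 0]
D(2):
  [0, -11, 4]
  [4, 0, 8]
  [-4, -15, 0]
D(3):
  [0, -11, 4]
  [4, 0, 8]
  [-4, -15, 0]
Answer: A*[1][0] = 4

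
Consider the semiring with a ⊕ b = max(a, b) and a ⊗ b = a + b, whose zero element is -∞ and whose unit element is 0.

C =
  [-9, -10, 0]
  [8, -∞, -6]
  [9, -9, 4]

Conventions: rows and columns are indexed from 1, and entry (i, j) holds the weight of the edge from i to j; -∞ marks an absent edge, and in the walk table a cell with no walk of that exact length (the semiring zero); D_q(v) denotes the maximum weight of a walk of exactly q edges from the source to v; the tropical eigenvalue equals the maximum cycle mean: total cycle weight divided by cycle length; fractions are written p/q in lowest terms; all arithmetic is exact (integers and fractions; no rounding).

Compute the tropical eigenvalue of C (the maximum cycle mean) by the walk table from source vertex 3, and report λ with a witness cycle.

q=0: [-∞, -∞, 0]
q=1: [9, -9, 4]
q=2: [13, -1, 9]
q=3: [18, 3, 13]
Optimal cycle mean attained by: cycle 1->3->1, total 0 + 9, length 2.
Answer: λ = 9/2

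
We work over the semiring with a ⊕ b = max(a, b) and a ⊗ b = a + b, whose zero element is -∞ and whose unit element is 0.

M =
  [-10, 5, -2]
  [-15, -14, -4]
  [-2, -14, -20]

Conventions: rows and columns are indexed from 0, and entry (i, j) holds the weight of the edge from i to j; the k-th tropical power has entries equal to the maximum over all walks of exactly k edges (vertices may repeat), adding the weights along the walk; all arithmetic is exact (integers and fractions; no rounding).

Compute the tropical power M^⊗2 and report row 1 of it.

M^⊗2:
  [-4, -5, 1]
  [-6, -10, -17]
  [-12, 3, -4]
Answer: row 1 of M^⊗2 = [-6, -10, -17]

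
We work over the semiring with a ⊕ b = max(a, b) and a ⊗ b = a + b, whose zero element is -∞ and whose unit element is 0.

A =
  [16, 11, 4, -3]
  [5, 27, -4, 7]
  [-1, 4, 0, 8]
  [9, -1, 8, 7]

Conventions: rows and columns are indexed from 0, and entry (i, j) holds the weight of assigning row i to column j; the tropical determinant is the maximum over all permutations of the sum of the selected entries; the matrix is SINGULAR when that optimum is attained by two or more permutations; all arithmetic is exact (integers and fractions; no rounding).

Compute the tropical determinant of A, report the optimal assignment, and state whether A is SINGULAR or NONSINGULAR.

σ = (0, 1, 2, 3): 16 + 27 + 0 + 7 = 50
σ = (0, 1, 3, 2): 16 + 27 + 8 + 8 = 59
σ = (0, 2, 1, 3): 16 + (-4) + 4 + 7 = 23
σ = (0, 2, 3, 1): 16 + (-4) + 8 + (-1) = 19
σ = (0, 3, 1, 2): 16 + 7 + 4 + 8 = 35
σ = (0, 3, 2, 1): 16 + 7 + 0 + (-1) = 22
σ = (1, 0, 2, 3): 11 + 5 + 0 + 7 = 23
σ = (1, 0, 3, 2): 11 + 5 + 8 + 8 = 32
σ = (1, 2, 0, 3): 11 + (-4) + (-1) + 7 = 13
σ = (1, 2, 3, 0): 11 + (-4) + 8 + 9 = 24
σ = (1, 3, 0, 2): 11 + 7 + (-1) + 8 = 25
σ = (1, 3, 2, 0): 11 + 7 + 0 + 9 = 27
σ = (2, 0, 1, 3): 4 + 5 + 4 + 7 = 20
σ = (2, 0, 3, 1): 4 + 5 + 8 + (-1) = 16
σ = (2, 1, 0, 3): 4 + 27 + (-1) + 7 = 37
σ = (2, 1, 3, 0): 4 + 27 + 8 + 9 = 48
σ = (2, 3, 0, 1): 4 + 7 + (-1) + (-1) = 9
σ = (2, 3, 1, 0): 4 + 7 + 4 + 9 = 24
σ = (3, 0, 1, 2): (-3) + 5 + 4 + 8 = 14
σ = (3, 0, 2, 1): (-3) + 5 + 0 + (-1) = 1
σ = (3, 1, 0, 2): (-3) + 27 + (-1) + 8 = 31
σ = (3, 1, 2, 0): (-3) + 27 + 0 + 9 = 33
σ = (3, 2, 0, 1): (-3) + (-4) + (-1) + (-1) = -9
σ = (3, 2, 1, 0): (-3) + (-4) + 4 + 9 = 6
Optimal value attained by: σ = (0, 1, 3, 2).
Answer: det⊕(A) = 59; verdict: NONSINGULAR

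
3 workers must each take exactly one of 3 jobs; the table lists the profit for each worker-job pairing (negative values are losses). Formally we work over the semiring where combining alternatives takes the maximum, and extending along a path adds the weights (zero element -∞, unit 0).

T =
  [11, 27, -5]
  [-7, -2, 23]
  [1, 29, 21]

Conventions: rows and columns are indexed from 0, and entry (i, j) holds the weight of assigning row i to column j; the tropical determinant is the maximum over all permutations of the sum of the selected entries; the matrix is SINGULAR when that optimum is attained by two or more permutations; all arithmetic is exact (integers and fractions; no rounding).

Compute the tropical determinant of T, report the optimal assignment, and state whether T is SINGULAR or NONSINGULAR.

σ = (0, 1, 2): 11 + (-2) + 21 = 30
σ = (0, 2, 1): 11 + 23 + 29 = 63
σ = (1, 0, 2): 27 + (-7) + 21 = 41
σ = (1, 2, 0): 27 + 23 + 1 = 51
σ = (2, 0, 1): (-5) + (-7) + 29 = 17
σ = (2, 1, 0): (-5) + (-2) + 1 = -6
Optimal value attained by: σ = (0, 2, 1).
Answer: det⊕(T) = 63; verdict: NONSINGULAR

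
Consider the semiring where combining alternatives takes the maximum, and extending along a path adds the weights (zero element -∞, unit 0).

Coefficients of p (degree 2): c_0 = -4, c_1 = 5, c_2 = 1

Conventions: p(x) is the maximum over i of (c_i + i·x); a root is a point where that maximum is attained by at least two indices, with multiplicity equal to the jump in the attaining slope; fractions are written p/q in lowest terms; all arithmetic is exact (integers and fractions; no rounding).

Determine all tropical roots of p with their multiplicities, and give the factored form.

hull edge (i=0, c=-4) to (i=1, c=5): slope 9, span 1
hull edge (i=1, c=5) to (i=2, c=1): slope -4, span 1
Factored form: p(x) = 1 ⊗ (x ⊕ (-9)) ⊗ (x ⊕ 4)
Answer: roots = -9 (mult 1), 4 (mult 1)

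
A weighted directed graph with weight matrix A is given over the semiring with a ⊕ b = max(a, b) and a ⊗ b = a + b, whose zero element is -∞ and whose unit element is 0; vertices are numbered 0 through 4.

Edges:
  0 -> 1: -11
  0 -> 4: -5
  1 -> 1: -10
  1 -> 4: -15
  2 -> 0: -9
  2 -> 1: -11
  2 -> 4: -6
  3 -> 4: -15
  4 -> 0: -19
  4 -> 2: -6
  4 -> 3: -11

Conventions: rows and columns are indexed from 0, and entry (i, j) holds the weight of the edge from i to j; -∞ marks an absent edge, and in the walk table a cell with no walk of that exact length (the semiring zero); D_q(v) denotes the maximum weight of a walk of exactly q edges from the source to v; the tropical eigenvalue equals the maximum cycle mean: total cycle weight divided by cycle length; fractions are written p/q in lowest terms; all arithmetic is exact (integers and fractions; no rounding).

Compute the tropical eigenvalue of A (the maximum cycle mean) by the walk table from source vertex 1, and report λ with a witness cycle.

q=0: [-∞, 0, -∞, -∞, -∞]
q=1: [-∞, -10, -∞, -∞, -15]
q=2: [-34, -20, -21, -26, -25]
q=3: [-30, -30, -31, -36, -27]
q=4: [-40, -40, -33, -38, -35]
q=5: [-42, -44, -41, -46, -39]
Optimal cycle mean attained by: cycle 2->4->2, total (-6) + (-6), length 2.
Answer: λ = -6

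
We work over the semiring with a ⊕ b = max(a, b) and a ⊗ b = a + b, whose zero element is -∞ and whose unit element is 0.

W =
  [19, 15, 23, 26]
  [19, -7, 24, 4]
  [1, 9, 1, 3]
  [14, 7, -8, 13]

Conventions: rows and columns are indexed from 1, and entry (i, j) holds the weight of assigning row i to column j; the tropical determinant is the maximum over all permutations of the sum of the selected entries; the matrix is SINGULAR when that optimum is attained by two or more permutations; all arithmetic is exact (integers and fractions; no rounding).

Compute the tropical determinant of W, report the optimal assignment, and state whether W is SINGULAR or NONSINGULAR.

σ = (1, 2, 3, 4): 19 + (-7) + 1 + 13 = 26
σ = (1, 2, 4, 3): 19 + (-7) + 3 + (-8) = 7
σ = (1, 3, 2, 4): 19 + 24 + 9 + 13 = 65
σ = (1, 3, 4, 2): 19 + 24 + 3 + 7 = 53
σ = (1, 4, 2, 3): 19 + 4 + 9 + (-8) = 24
σ = (1, 4, 3, 2): 19 + 4 + 1 + 7 = 31
σ = (2, 1, 3, 4): 15 + 19 + 1 + 13 = 48
σ = (2, 1, 4, 3): 15 + 19 + 3 + (-8) = 29
σ = (2, 3, 1, 4): 15 + 24 + 1 + 13 = 53
σ = (2, 3, 4, 1): 15 + 24 + 3 + 14 = 56
σ = (2, 4, 1, 3): 15 + 4 + 1 + (-8) = 12
σ = (2, 4, 3, 1): 15 + 4 + 1 + 14 = 34
σ = (3, 1, 2, 4): 23 + 19 + 9 + 13 = 64
σ = (3, 1, 4, 2): 23 + 19 + 3 + 7 = 52
σ = (3, 2, 1, 4): 23 + (-7) + 1 + 13 = 30
σ = (3, 2, 4, 1): 23 + (-7) + 3 + 14 = 33
σ = (3, 4, 1, 2): 23 + 4 + 1 + 7 = 35
σ = (3, 4, 2, 1): 23 + 4 + 9 + 14 = 50
σ = (4, 1, 2, 3): 26 + 19 + 9 + (-8) = 46
σ = (4, 1, 3, 2): 26 + 19 + 1 + 7 = 53
σ = (4, 2, 1, 3): 26 + (-7) + 1 + (-8) = 12
σ = (4, 2, 3, 1): 26 + (-7) + 1 + 14 = 34
σ = (4, 3, 1, 2): 26 + 24 + 1 + 7 = 58
σ = (4, 3, 2, 1): 26 + 24 + 9 + 14 = 73
Optimal value attained by: σ = (4, 3, 2, 1).
Answer: det⊕(W) = 73; verdict: NONSINGULAR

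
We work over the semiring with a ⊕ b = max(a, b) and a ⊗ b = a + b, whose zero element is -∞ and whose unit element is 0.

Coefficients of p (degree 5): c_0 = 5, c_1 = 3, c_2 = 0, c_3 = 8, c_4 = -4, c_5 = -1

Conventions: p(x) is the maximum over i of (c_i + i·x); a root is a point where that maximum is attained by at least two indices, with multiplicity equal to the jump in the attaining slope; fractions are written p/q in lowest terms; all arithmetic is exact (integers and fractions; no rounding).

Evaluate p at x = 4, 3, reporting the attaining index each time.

p(4) = max(5+0·4=5, 3+1·4=7, 0+2·4=8, 8+3·4=20, -4+4·4=12, -1+5·4=19) = 20 (attained by i=3)
p(3) = max(5+0·3=5, 3+1·3=6, 0+2·3=6, 8+3·3=17, -4+4·3=8, -1+5·3=14) = 17 (attained by i=3)
Answer: p(4) = 20; p(3) = 17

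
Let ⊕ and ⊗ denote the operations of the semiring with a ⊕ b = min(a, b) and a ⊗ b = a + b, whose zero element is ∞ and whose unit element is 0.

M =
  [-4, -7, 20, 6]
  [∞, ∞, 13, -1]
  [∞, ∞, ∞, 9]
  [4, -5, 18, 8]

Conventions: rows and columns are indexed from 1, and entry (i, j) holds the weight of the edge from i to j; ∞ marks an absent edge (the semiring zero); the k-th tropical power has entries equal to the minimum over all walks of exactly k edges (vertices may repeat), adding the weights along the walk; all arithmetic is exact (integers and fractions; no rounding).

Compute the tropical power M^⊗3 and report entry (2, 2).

M^⊗2:
  [-8, -11, 6, -8]
  [3, -6, 17, 7]
  [13, 4, 27, 17]
  [0, -3, 8, -6]
M^⊗3:
  [-12, -15, 2, -12]
  [-1, -4, 7, -7]
  [9, 6, 17, 3]
  [-4, -11, 10, -4]
Key observation: the optimum is the walk 2->4->1->2, with weight (-1) + 4 + (-7) = -4.
Optimal value attained by: walk 2->4->1->2.
Answer: (M^⊗3)[2][2] = -4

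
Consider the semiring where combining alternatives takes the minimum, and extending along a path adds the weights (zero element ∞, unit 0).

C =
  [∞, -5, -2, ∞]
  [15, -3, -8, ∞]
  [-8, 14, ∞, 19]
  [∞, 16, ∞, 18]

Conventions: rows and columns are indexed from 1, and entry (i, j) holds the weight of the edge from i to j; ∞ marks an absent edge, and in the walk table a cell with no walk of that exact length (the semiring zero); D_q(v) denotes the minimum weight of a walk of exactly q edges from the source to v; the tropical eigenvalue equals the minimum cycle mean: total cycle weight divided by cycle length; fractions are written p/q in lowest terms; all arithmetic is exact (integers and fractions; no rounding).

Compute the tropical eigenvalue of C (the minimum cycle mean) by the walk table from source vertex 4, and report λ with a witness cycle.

q=0: [∞, ∞, ∞, 0]
q=1: [∞, 16, ∞, 18]
q=2: [31, 13, 8, 36]
q=3: [0, 10, 5, 27]
q=4: [-3, -5, -2, 24]
Optimal cycle mean attained by: cycle 1->2->3->1, total (-5) + (-8) + (-8), length 3.
Answer: λ = -7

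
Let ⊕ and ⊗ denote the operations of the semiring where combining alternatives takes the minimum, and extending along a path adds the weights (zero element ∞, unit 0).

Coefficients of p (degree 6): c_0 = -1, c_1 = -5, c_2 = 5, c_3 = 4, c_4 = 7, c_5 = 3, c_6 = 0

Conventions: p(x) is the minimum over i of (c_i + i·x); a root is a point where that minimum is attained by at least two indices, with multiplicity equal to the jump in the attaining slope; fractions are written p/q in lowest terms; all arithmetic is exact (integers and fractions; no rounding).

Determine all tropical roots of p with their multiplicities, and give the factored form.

hull edge (i=0, c=-1) to (i=1, c=-5): slope -4, span 1
hull edge (i=1, c=-5) to (i=6, c=0): slope 1, span 5
Factored form: p(x) = 0 ⊗ (x ⊕ (-1)) ⊗ (x ⊕ (-1)) ⊗ (x ⊕ (-1)) ⊗ (x ⊕ (-1)) ⊗ (x ⊕ (-1)) ⊗ (x ⊕ 4)
Answer: roots = -1 (mult 5), 4 (mult 1)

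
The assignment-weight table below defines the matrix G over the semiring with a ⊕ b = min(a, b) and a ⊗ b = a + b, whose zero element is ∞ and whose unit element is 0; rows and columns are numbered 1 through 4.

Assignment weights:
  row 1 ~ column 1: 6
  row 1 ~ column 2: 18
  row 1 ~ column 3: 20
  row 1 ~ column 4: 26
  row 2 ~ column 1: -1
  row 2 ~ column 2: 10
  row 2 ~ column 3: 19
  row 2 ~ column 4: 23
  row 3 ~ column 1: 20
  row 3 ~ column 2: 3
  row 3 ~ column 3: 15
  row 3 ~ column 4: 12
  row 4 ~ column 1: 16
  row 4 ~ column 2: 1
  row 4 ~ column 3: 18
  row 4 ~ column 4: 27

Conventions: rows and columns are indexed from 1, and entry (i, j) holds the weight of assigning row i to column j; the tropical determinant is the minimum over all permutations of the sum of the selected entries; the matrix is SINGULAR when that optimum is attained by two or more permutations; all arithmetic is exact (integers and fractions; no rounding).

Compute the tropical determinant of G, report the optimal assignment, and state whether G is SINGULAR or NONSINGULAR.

σ = (1, 2, 3, 4): 6 + 10 + 15 + 27 = 58
σ = (1, 2, 4, 3): 6 + 10 + 12 + 18 = 46
σ = (1, 3, 2, 4): 6 + 19 + 3 + 27 = 55
σ = (1, 3, 4, 2): 6 + 19 + 12 + 1 = 38
σ = (1, 4, 2, 3): 6 + 23 + 3 + 18 = 50
σ = (1, 4, 3, 2): 6 + 23 + 15 + 1 = 45
σ = (2, 1, 3, 4): 18 + (-1) + 15 + 27 = 59
σ = (2, 1, 4, 3): 18 + (-1) + 12 + 18 = 47
σ = (2, 3, 1, 4): 18 + 19 + 20 + 27 = 84
σ = (2, 3, 4, 1): 18 + 19 + 12 + 16 = 65
σ = (2, 4, 1, 3): 18 + 23 + 20 + 18 = 79
σ = (2, 4, 3, 1): 18 + 23 + 15 + 16 = 72
σ = (3, 1, 2, 4): 20 + (-1) + 3 + 27 = 49
σ = (3, 1, 4, 2): 20 + (-1) + 12 + 1 = 32
σ = (3, 2, 1, 4): 20 + 10 + 20 + 27 = 77
σ = (3, 2, 4, 1): 20 + 10 + 12 + 16 = 58
σ = (3, 4, 1, 2): 20 + 23 + 20 + 1 = 64
σ = (3, 4, 2, 1): 20 + 23 + 3 + 16 = 62
σ = (4, 1, 2, 3): 26 + (-1) + 3 + 18 = 46
σ = (4, 1, 3, 2): 26 + (-1) + 15 + 1 = 41
σ = (4, 2, 1, 3): 26 + 10 + 20 + 18 = 74
σ = (4, 2, 3, 1): 26 + 10 + 15 + 16 = 67
σ = (4, 3, 1, 2): 26 + 19 + 20 + 1 = 66
σ = (4, 3, 2, 1): 26 + 19 + 3 + 16 = 64
Optimal value attained by: σ = (3, 1, 4, 2).
Answer: det⊕(G) = 32; verdict: NONSINGULAR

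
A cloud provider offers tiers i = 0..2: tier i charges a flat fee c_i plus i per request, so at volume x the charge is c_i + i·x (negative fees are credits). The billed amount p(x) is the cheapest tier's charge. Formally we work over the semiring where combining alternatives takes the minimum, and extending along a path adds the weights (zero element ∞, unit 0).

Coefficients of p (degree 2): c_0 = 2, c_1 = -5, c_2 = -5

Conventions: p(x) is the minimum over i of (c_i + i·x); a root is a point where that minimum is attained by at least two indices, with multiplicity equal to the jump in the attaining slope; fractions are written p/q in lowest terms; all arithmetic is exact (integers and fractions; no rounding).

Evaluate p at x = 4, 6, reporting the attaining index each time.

p(4) = min(2+0·4=2, -5+1·4=-1, -5+2·4=3) = -1 (attained by i=1)
p(6) = min(2+0·6=2, -5+1·6=1, -5+2·6=7) = 1 (attained by i=1)
Answer: p(4) = -1; p(6) = 1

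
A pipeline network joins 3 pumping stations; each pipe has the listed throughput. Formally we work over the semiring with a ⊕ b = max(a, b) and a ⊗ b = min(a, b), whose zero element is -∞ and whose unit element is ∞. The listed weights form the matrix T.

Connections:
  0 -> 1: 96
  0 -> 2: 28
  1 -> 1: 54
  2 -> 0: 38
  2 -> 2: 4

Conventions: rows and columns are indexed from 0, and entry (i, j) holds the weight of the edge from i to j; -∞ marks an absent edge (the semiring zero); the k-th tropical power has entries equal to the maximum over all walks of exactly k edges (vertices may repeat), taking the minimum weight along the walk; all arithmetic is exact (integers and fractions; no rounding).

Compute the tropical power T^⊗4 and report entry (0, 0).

T^⊗2:
  [28, 54, 4]
  [-∞, 54, -∞]
  [4, 38, 28]
T^⊗3:
  [4, 54, 28]
  [-∞, 54, -∞]
  [28, 38, 4]
T^⊗4:
  [28, 54, 4]
  [-∞, 54, -∞]
  [4, 38, 28]
Key observation: the optimum is the walk 0->2->0->2->0, with weight 28 min 38 min 28 min 38 = 28.
Optimal value attained by: walk 0->2->0->2->0.
Answer: (T^⊗4)[0][0] = 28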